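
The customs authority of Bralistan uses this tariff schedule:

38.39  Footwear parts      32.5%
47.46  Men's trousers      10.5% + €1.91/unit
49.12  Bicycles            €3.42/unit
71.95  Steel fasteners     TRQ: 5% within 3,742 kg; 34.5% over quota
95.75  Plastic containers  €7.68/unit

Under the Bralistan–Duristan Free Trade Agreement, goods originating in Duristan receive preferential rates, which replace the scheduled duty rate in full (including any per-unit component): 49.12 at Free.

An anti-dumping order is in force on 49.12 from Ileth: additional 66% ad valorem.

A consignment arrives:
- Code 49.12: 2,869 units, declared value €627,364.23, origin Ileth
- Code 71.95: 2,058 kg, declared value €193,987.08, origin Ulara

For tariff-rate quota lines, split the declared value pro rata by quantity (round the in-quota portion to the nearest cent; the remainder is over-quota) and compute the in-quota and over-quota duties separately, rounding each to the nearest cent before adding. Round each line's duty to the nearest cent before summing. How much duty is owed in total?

Line 1 (49.12, Ileth, 2,869 units, €627,364.23):
Base rate for 49.12 is €3.42/unit.
49.12 has an FTA preferential rate, but origin Ileth is not Duristan; base rate stands.
Additional duty on 49.12 from Ileth: +66% ad valorem. Applied ad valorem rate = 66%.
Duty = €627,364.23 × 66% + 2,869 × €3.42 = €423,872.37.
Line 2 (71.95, Ulara, 2,058 kg, €193,987.08):
Code 71.95 is under a tariff-rate quota (threshold 3,742 kg). Quantity 2,058 kg is within the quota, so the in-quota rate 5% applies to the full value.
Duty = €193,987.08 × 5% = €9,699.35.
Total = €423,872.37 + €9,699.35 = €433,571.72.

€433,571.72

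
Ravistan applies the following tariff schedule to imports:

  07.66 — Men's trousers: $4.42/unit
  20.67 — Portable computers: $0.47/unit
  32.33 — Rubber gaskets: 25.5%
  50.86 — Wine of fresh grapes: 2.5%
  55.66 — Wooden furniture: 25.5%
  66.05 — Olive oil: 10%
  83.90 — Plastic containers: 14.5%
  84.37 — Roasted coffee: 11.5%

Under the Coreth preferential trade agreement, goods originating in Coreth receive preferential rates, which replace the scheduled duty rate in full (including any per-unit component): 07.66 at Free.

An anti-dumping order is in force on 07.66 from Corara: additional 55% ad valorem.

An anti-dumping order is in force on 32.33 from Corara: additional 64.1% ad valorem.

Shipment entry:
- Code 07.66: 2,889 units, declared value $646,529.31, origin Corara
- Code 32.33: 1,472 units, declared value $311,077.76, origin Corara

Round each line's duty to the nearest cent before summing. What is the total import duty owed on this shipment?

$647,086.17

Line 1 (07.66, Corara, 2,889 units, $646,529.31):
Base rate for 07.66 is $4.42/unit.
07.66 has an FTA preferential rate, but origin Corara is not Coreth; base rate stands.
Additional duty on 07.66 from Corara: +55% ad valorem. Applied ad valorem rate = 55%.
Duty = $646,529.31 × 55% + 2,889 × $4.42 = $368,360.50.
Line 2 (32.33, Corara, 1,472 units, $311,077.76):
Base rate for 32.33 is 25.5%.
Additional duty on 32.33 from Corara: +64.1%. Applied ad valorem rate: 25.5% + 64.1% = 89.6%.
Duty = $311,077.76 × 89.6% = $278,725.67.
Total = $368,360.50 + $278,725.67 = $647,086.17.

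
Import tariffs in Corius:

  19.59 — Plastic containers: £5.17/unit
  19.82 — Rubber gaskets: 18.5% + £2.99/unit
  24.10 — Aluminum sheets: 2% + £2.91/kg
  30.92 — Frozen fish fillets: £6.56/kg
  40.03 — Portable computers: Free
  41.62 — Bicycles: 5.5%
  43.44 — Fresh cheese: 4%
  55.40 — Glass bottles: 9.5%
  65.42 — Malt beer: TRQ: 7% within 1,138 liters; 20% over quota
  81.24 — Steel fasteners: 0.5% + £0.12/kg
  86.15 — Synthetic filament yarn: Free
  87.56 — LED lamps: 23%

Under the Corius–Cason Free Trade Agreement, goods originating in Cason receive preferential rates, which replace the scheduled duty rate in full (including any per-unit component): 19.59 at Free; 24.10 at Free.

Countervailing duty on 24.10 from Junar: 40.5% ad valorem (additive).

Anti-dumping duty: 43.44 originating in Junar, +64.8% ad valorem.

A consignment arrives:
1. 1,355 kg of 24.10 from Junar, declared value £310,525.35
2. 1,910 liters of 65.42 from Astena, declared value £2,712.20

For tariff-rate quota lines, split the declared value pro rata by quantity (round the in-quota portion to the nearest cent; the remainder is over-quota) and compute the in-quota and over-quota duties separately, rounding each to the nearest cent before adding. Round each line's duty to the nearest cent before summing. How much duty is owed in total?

Line 1 (24.10, Junar, 1,355 kg, £310,525.35):
Base rate for 24.10 is 2% + £2.91/kg.
24.10 has an FTA preferential rate, but origin Junar is not Cason; base rate stands.
Additional duty on 24.10 from Junar: +40.5%. Applied ad valorem rate: 2% + 40.5% = 42.5%.
Duty = £310,525.35 × 42.5% + 1,355 × £2.91 = £135,916.32.
Line 2 (65.42, Astena, 1,910 liters, £2,712.20):
Code 65.42 is under a tariff-rate quota (threshold 1,138 liters). In-quota: 1,138 liters at 7%; over-quota: 772 liters at 20%.
Pro-rata value split: in-quota = £2,712.20 × 1,138/1,910 = £1,615.96; over-quota = £2,712.20 − £1,615.96 = £1,096.24.
In-quota duty = £1,615.96 × 7% = £113.12. Over-quota duty = £1,096.24 × 20% = £219.25.
Line duty = £113.12 + £219.25 = £332.37.
Total = £135,916.32 + £332.37 = £136,248.69.

£136,248.69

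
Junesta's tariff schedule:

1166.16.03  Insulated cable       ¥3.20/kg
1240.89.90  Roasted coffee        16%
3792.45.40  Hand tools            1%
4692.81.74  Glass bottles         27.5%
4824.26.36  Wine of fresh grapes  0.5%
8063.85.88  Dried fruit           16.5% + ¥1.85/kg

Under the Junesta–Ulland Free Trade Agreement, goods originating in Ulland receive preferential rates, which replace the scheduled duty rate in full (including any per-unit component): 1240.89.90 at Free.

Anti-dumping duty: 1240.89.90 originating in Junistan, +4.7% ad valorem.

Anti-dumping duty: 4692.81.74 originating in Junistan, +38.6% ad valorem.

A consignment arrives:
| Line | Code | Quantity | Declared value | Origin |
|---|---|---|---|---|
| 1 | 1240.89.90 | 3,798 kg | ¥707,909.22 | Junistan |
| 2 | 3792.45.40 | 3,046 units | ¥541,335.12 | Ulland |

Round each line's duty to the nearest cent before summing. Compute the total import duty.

¥151,950.56

Line 1 (1240.89.90, Junistan, 3,798 kg, ¥707,909.22):
Base rate for 1240.89.90 is 16%.
1240.89.90 has an FTA preferential rate, but origin Junistan is not Ulland; base rate stands.
Additional duty on 1240.89.90 from Junistan: +4.7%. Applied ad valorem rate: 16% + 4.7% = 20.7%.
Duty = ¥707,909.22 × 20.7% = ¥146,537.21.
Line 2 (3792.45.40, Ulland, 3,046 units, ¥541,335.12):
Base rate for 3792.45.40 is 1%.
Origin Ulland is the FTA partner but 3792.45.40 is not on the preference list; base rate stands.
Duty = ¥541,335.12 × 1% = ¥5,413.35.
Total = ¥146,537.21 + ¥5,413.35 = ¥151,950.56.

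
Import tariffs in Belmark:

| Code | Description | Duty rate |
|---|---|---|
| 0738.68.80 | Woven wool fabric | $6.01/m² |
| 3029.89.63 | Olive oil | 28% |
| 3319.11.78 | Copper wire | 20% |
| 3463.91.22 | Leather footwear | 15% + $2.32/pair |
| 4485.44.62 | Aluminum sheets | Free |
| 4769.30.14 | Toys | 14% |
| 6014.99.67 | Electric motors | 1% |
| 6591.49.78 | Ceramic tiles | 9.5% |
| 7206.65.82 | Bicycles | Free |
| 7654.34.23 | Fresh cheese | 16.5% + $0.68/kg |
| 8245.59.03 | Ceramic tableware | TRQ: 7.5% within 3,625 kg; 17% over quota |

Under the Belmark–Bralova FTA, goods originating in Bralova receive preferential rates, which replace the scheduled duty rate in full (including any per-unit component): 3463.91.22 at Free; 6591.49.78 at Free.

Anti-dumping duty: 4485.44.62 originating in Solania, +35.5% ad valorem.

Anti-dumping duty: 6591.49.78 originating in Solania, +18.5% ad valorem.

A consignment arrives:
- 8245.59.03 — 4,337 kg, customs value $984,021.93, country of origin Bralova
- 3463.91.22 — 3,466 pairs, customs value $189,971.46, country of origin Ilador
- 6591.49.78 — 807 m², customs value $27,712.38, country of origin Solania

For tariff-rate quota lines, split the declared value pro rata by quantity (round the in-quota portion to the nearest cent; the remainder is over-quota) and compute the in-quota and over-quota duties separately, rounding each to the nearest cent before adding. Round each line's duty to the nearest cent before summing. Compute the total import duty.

Line 1 (8245.59.03, Bralova, 4,337 kg, $984,021.93):
Code 8245.59.03 is under a tariff-rate quota (threshold 3,625 kg). In-quota: 3,625 kg at 7.5%; over-quota: 712 kg at 17%.
Pro-rata value split: in-quota = $984,021.93 × 3,625/4,337 = $822,476.25; over-quota = $984,021.93 − $822,476.25 = $161,545.68.
In-quota duty = $822,476.25 × 7.5% = $61,685.72. Over-quota duty = $161,545.68 × 17% = $27,462.77.
Line duty = $61,685.72 + $27,462.77 = $89,148.49.
Line 2 (3463.91.22, Ilador, 3,466 pairs, $189,971.46):
Base rate for 3463.91.22 is 15% + $2.32/pair.
3463.91.22 has an FTA preferential rate, but origin Ilador is not Bralova; base rate stands.
Duty = $189,971.46 × 15% + 3,466 × $2.32 = $36,536.84.
Line 3 (6591.49.78, Solania, 807 m², $27,712.38):
Base rate for 6591.49.78 is 9.5%.
6591.49.78 has an FTA preferential rate, but origin Solania is not Bralova; base rate stands.
Additional duty on 6591.49.78 from Solania: +18.5%. Applied ad valorem rate: 9.5% + 18.5% = 28%.
Duty = $27,712.38 × 28% = $7,759.47.
Total = $89,148.49 + $36,536.84 + $7,759.47 = $133,444.80.

$133,444.80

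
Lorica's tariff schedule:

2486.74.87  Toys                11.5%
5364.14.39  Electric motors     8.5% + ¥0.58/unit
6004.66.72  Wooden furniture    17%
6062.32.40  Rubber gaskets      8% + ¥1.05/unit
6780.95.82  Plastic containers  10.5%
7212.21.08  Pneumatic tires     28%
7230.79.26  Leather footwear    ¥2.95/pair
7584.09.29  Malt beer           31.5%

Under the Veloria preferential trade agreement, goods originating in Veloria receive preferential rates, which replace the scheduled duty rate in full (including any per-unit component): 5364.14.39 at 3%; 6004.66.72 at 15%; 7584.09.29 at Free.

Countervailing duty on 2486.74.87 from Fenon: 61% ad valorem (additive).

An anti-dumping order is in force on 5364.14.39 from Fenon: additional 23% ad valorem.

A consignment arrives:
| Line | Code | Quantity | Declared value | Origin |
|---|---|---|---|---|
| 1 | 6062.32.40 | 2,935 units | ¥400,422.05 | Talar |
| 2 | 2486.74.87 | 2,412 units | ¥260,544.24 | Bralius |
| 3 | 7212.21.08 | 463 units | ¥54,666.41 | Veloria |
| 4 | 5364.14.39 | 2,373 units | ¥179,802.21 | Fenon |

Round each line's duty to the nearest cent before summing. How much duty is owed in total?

¥138,398.73

Line 1 (6062.32.40, Talar, 2,935 units, ¥400,422.05):
Base rate for 6062.32.40 is 8% + ¥1.05/unit.
Duty = ¥400,422.05 × 8% + 2,935 × ¥1.05 = ¥35,115.51.
Line 2 (2486.74.87, Bralius, 2,412 units, ¥260,544.24):
Base rate for 2486.74.87 is 11.5%.
The additional-duty order on 2486.74.87 targets Fenon, not Bralius; it does not apply.
Duty = ¥260,544.24 × 11.5% = ¥29,962.59.
Line 3 (7212.21.08, Veloria, 463 units, ¥54,666.41):
Base rate for 7212.21.08 is 28%.
Origin Veloria is the FTA partner but 7212.21.08 is not on the preference list; base rate stands.
Duty = ¥54,666.41 × 28% = ¥15,306.59.
Line 4 (5364.14.39, Fenon, 2,373 units, ¥179,802.21):
Base rate for 5364.14.39 is 8.5% + ¥0.58/unit.
5364.14.39 has an FTA preferential rate, but origin Fenon is not Veloria; base rate stands.
Additional duty on 5364.14.39 from Fenon: +23%. Applied ad valorem rate: 8.5% + 23% = 31.5%.
Duty = ¥179,802.21 × 31.5% + 2,373 × ¥0.58 = ¥58,014.04.
Total = ¥35,115.51 + ¥29,962.59 + ¥15,306.59 + ¥58,014.04 = ¥138,398.73.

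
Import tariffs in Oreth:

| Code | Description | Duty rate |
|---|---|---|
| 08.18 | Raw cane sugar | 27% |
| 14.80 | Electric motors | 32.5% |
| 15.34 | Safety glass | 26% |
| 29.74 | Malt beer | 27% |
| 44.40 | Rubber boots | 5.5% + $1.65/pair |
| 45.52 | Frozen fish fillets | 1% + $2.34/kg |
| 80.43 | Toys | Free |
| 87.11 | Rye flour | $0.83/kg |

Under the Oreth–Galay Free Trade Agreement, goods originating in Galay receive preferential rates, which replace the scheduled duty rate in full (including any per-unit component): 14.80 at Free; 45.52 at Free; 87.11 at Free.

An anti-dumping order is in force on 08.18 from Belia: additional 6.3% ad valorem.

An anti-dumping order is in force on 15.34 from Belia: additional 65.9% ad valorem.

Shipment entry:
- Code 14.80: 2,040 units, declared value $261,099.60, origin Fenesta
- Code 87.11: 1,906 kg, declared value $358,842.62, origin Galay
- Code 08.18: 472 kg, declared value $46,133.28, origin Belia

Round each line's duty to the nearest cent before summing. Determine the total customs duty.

Line 1 (14.80, Fenesta, 2,040 units, $261,099.60):
Base rate for 14.80 is 32.5%.
14.80 has an FTA preferential rate, but origin Fenesta is not Galay; base rate stands.
Duty = $261,099.60 × 32.5% = $84,857.37.
Line 2 (87.11, Galay, 1,906 kg, $358,842.62):
Base rate for 87.11 is $0.83/kg.
Origin Galay qualifies under the Oreth–Galay agreement and 87.11 is covered: preferential rate Free applies instead.
Duty = $358,842.62 × 0% = $0.00.
Line 3 (08.18, Belia, 472 kg, $46,133.28):
Base rate for 08.18 is 27%.
Additional duty on 08.18 from Belia: +6.3%. Applied ad valorem rate: 27% + 6.3% = 33.3%.
Duty = $46,133.28 × 33.3% = $15,362.38.
Total = $84,857.37 + $0.00 + $15,362.38 = $100,219.75.

$100,219.75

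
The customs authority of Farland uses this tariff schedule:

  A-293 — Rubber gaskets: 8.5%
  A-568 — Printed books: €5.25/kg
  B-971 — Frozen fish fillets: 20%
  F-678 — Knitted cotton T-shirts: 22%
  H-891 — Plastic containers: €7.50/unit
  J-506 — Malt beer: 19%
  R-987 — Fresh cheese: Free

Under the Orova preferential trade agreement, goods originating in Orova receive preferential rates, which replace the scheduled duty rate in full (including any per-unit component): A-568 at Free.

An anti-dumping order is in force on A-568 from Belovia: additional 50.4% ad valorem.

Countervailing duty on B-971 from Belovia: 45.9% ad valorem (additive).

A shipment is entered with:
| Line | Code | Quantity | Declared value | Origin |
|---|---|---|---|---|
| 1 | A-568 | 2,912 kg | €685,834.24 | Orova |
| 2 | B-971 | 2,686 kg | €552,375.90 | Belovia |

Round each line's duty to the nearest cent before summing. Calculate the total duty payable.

€364,015.72

Line 1 (A-568, Orova, 2,912 kg, €685,834.24):
Base rate for A-568 is €5.25/kg.
Origin Orova qualifies under the Farland–Orova agreement and A-568 is covered: preferential rate Free applies instead.
The additional-duty order on A-568 targets Belovia, not Orova; it does not apply.
Duty = €685,834.24 × 0% = €0.00.
Line 2 (B-971, Belovia, 2,686 kg, €552,375.90):
Base rate for B-971 is 20%.
Additional duty on B-971 from Belovia: +45.9%. Applied ad valorem rate: 20% + 45.9% = 65.9%.
Duty = €552,375.90 × 65.9% = €364,015.72.
Total = €0.00 + €364,015.72 = €364,015.72.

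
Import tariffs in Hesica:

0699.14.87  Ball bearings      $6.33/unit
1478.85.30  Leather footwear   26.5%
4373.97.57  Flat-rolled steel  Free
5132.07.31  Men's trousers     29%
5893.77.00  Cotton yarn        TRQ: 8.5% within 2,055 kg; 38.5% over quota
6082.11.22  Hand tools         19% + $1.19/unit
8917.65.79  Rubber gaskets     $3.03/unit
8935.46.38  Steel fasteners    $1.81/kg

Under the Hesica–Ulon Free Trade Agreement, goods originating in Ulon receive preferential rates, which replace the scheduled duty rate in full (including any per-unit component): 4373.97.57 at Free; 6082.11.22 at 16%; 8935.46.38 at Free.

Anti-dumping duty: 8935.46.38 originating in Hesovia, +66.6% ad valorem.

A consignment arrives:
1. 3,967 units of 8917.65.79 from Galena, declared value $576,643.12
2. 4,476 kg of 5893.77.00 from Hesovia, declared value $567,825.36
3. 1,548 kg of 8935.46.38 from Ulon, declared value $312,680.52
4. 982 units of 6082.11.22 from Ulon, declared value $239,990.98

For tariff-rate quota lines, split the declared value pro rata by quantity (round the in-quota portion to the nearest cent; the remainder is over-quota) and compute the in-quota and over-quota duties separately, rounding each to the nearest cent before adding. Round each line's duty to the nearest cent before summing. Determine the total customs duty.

Line 1 (8917.65.79, Galena, 3,967 units, $576,643.12):
Base rate for 8917.65.79 is $3.03/unit.
Duty = 3,967 × $3.03 = $12,020.01.
Line 2 (5893.77.00, Hesovia, 4,476 kg, $567,825.36):
Code 5893.77.00 is under a tariff-rate quota (threshold 2,055 kg). In-quota: 2,055 kg at 8.5%; over-quota: 2,421 kg at 38.5%.
Pro-rata value split: in-quota = $567,825.36 × 2,055/4,476 = $260,697.30; over-quota = $567,825.36 − $260,697.30 = $307,128.06.
In-quota duty = $260,697.30 × 8.5% = $22,159.27. Over-quota duty = $307,128.06 × 38.5% = $118,244.30.
Line duty = $22,159.27 + $118,244.30 = $140,403.57.
Line 3 (8935.46.38, Ulon, 1,548 kg, $312,680.52):
Base rate for 8935.46.38 is $1.81/kg.
Origin Ulon qualifies under the Hesica–Ulon agreement and 8935.46.38 is covered: preferential rate Free applies instead.
The additional-duty order on 8935.46.38 targets Hesovia, not Ulon; it does not apply.
Duty = $312,680.52 × 0% = $0.00.
Line 4 (6082.11.22, Ulon, 982 units, $239,990.98):
Base rate for 6082.11.22 is 19% + $1.19/unit.
Origin Ulon qualifies under the Hesica–Ulon agreement and 6082.11.22 is covered: preferential rate 16% applies instead.
Duty = $239,990.98 × 16% = $38,398.56.
Total = $12,020.01 + $140,403.57 + $0.00 + $38,398.56 = $190,822.14.

$190,822.14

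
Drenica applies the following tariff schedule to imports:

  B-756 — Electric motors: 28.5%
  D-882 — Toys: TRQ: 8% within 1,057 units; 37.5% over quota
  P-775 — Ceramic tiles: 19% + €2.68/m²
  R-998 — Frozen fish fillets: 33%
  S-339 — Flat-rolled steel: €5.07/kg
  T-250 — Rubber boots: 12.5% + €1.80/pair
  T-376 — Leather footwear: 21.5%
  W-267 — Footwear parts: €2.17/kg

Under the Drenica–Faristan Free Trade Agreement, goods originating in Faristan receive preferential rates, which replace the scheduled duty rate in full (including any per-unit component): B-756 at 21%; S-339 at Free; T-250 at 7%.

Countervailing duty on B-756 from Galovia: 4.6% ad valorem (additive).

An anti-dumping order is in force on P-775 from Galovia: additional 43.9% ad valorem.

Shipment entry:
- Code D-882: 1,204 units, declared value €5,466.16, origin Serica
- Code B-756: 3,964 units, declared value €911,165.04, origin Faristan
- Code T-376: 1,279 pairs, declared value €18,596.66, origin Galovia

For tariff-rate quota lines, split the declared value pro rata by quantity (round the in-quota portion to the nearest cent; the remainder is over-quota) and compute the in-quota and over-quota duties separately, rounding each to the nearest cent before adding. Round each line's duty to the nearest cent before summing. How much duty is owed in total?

€195,977.11

Line 1 (D-882, Serica, 1,204 units, €5,466.16):
Code D-882 is under a tariff-rate quota (threshold 1,057 units). In-quota: 1,057 units at 8%; over-quota: 147 units at 37.5%.
Pro-rata value split: in-quota = €5,466.16 × 1,057/1,204 = €4,798.78; over-quota = €5,466.16 − €4,798.78 = €667.38.
In-quota duty = €4,798.78 × 8% = €383.90. Over-quota duty = €667.38 × 37.5% = €250.27.
Line duty = €383.90 + €250.27 = €634.17.
Line 2 (B-756, Faristan, 3,964 units, €911,165.04):
Base rate for B-756 is 28.5%.
Origin Faristan qualifies under the Drenica–Faristan agreement and B-756 is covered: preferential rate 21% applies instead.
The additional-duty order on B-756 targets Galovia, not Faristan; it does not apply.
Duty = €911,165.04 × 21% = €191,344.66.
Line 3 (T-376, Galovia, 1,279 pairs, €18,596.66):
Base rate for T-376 is 21.5%.
Duty = €18,596.66 × 21.5% = €3,998.28.
Total = €634.17 + €191,344.66 + €3,998.28 = €195,977.11.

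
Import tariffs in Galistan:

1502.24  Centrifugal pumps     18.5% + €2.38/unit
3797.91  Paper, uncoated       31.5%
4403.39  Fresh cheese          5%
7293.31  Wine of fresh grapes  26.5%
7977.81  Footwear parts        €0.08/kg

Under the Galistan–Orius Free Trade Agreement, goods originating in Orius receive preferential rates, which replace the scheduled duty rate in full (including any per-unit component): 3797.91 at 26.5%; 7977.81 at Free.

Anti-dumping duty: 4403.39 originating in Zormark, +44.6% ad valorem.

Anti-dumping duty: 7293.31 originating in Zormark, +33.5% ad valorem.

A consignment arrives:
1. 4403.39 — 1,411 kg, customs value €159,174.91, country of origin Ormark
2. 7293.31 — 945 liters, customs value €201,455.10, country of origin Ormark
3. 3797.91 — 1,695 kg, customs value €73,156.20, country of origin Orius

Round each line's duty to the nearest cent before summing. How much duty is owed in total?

€80,730.74

Line 1 (4403.39, Ormark, 1,411 kg, €159,174.91):
Base rate for 4403.39 is 5%.
The additional-duty order on 4403.39 targets Zormark, not Ormark; it does not apply.
Duty = €159,174.91 × 5% = €7,958.75.
Line 2 (7293.31, Ormark, 945 liters, €201,455.10):
Base rate for 7293.31 is 26.5%.
The additional-duty order on 7293.31 targets Zormark, not Ormark; it does not apply.
Duty = €201,455.10 × 26.5% = €53,385.60.
Line 3 (3797.91, Orius, 1,695 kg, €73,156.20):
Base rate for 3797.91 is 31.5%.
Origin Orius qualifies under the Galistan–Orius agreement and 3797.91 is covered: preferential rate 26.5% applies instead.
Duty = €73,156.20 × 26.5% = €19,386.39.
Total = €7,958.75 + €53,385.60 + €19,386.39 = €80,730.74.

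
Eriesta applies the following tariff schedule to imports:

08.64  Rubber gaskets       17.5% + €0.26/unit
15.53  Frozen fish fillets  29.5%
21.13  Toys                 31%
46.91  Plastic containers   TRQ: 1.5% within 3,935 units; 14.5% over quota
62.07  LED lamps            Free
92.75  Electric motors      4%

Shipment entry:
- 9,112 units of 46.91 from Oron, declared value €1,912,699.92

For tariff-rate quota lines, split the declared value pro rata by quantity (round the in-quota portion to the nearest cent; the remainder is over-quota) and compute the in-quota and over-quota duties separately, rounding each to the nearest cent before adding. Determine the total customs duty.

Line 1 (46.91, Oron, 9,112 units, €1,912,699.92):
Code 46.91 is under a tariff-rate quota (threshold 3,935 units). In-quota: 3,935 units at 1.5%; over-quota: 5,177 units at 14.5%.
Pro-rata value split: in-quota = €1,912,699.92 × 3,935/9,112 = €825,995.85; over-quota = €1,912,699.92 − €825,995.85 = €1,086,704.07.
In-quota duty = €825,995.85 × 1.5% = €12,389.94. Over-quota duty = €1,086,704.07 × 14.5% = €157,572.09.
Line duty = €12,389.94 + €157,572.09 = €169,962.03.

€169,962.03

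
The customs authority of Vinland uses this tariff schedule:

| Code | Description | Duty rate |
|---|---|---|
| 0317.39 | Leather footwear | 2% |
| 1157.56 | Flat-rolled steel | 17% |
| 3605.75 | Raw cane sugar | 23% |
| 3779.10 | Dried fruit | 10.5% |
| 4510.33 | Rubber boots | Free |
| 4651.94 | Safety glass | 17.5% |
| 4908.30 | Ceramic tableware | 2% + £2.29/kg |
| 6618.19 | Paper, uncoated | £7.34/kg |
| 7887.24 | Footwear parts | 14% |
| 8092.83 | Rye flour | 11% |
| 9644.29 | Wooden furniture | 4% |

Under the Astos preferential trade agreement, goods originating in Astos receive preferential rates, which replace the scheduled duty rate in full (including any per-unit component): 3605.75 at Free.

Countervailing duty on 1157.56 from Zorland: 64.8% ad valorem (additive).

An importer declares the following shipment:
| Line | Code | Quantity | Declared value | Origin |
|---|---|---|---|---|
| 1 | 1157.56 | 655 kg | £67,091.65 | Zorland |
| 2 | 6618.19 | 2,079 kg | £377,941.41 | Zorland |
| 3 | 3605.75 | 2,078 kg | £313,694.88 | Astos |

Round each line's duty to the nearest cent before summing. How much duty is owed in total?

Line 1 (1157.56, Zorland, 655 kg, £67,091.65):
Base rate for 1157.56 is 17%.
Additional duty on 1157.56 from Zorland: +64.8%. Applied ad valorem rate: 17% + 64.8% = 81.8%.
Duty = £67,091.65 × 81.8% = £54,880.97.
Line 2 (6618.19, Zorland, 2,079 kg, £377,941.41):
Base rate for 6618.19 is £7.34/kg.
Duty = 2,079 × £7.34 = £15,259.86.
Line 3 (3605.75, Astos, 2,078 kg, £313,694.88):
Base rate for 3605.75 is 23%.
Origin Astos qualifies under the Vinland–Astos agreement and 3605.75 is covered: preferential rate Free applies instead.
Duty = £313,694.88 × 0% = £0.00.
Total = £54,880.97 + £15,259.86 + £0.00 = £70,140.83.

£70,140.83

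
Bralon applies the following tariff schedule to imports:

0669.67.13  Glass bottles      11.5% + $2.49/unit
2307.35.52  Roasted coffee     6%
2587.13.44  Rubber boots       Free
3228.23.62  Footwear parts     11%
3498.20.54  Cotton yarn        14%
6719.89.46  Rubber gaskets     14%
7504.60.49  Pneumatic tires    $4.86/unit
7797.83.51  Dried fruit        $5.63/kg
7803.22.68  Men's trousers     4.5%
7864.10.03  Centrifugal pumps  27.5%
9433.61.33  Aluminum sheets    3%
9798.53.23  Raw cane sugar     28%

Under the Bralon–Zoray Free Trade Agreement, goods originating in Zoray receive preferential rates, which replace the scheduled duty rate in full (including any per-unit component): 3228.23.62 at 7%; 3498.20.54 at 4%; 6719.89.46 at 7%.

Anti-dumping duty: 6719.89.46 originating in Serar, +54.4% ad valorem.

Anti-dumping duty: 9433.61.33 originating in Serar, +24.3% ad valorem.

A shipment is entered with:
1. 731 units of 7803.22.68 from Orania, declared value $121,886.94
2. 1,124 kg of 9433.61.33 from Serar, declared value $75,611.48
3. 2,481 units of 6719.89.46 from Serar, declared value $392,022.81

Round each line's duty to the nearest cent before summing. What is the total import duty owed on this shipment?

$294,270.44

Line 1 (7803.22.68, Orania, 731 units, $121,886.94):
Base rate for 7803.22.68 is 4.5%.
Duty = $121,886.94 × 4.5% = $5,484.91.
Line 2 (9433.61.33, Serar, 1,124 kg, $75,611.48):
Base rate for 9433.61.33 is 3%.
Additional duty on 9433.61.33 from Serar: +24.3%. Applied ad valorem rate: 3% + 24.3% = 27.3%.
Duty = $75,611.48 × 27.3% = $20,641.93.
Line 3 (6719.89.46, Serar, 2,481 units, $392,022.81):
Base rate for 6719.89.46 is 14%.
6719.89.46 has an FTA preferential rate, but origin Serar is not Zoray; base rate stands.
Additional duty on 6719.89.46 from Serar: +54.4%. Applied ad valorem rate: 14% + 54.4% = 68.4%.
Duty = $392,022.81 × 68.4% = $268,143.60.
Total = $5,484.91 + $20,641.93 + $268,143.60 = $294,270.44.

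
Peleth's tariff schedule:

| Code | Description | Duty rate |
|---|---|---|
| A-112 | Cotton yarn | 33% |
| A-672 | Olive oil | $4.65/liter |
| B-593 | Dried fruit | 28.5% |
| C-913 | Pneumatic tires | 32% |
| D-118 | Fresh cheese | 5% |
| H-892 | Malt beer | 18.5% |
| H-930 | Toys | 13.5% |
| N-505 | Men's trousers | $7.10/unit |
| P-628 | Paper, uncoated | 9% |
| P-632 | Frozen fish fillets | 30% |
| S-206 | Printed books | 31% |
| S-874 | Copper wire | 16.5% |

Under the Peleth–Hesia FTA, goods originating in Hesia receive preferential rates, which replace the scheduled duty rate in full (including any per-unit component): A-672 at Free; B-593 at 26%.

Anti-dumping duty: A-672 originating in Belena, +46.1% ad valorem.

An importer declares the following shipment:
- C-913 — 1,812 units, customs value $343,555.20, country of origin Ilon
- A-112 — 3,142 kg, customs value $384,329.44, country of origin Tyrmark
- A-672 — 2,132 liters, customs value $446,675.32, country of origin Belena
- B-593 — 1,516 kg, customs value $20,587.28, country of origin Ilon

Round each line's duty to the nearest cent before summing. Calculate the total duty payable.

Line 1 (C-913, Ilon, 1,812 units, $343,555.20):
Base rate for C-913 is 32%.
Duty = $343,555.20 × 32% = $109,937.66.
Line 2 (A-112, Tyrmark, 3,142 kg, $384,329.44):
Base rate for A-112 is 33%.
Duty = $384,329.44 × 33% = $126,828.72.
Line 3 (A-672, Belena, 2,132 liters, $446,675.32):
Base rate for A-672 is $4.65/liter.
A-672 has an FTA preferential rate, but origin Belena is not Hesia; base rate stands.
Additional duty on A-672 from Belena: +46.1% ad valorem. Applied ad valorem rate = 46.1%.
Duty = $446,675.32 × 46.1% + 2,132 × $4.65 = $215,831.12.
Line 4 (B-593, Ilon, 1,516 kg, $20,587.28):
Base rate for B-593 is 28.5%.
B-593 has an FTA preferential rate, but origin Ilon is not Hesia; base rate stands.
Duty = $20,587.28 × 28.5% = $5,867.37.
Total = $109,937.66 + $126,828.72 + $215,831.12 + $5,867.37 = $458,464.87.

$458,464.87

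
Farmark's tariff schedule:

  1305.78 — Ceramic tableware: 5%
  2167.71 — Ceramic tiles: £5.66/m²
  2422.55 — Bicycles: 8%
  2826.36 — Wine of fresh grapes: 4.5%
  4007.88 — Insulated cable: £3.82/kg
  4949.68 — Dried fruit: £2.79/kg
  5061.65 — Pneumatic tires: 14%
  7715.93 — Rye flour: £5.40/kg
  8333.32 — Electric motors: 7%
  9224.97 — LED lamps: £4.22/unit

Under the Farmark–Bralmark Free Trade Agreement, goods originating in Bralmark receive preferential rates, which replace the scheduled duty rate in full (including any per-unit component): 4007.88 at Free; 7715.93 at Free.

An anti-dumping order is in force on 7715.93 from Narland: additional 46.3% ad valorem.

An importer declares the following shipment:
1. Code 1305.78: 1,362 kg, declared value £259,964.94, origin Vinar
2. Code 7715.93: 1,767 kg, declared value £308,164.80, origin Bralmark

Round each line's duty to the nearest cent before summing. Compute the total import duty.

£12,998.25

Line 1 (1305.78, Vinar, 1,362 kg, £259,964.94):
Base rate for 1305.78 is 5%.
Duty = £259,964.94 × 5% = £12,998.25.
Line 2 (7715.93, Bralmark, 1,767 kg, £308,164.80):
Base rate for 7715.93 is £5.40/kg.
Origin Bralmark qualifies under the Farmark–Bralmark agreement and 7715.93 is covered: preferential rate Free applies instead.
The additional-duty order on 7715.93 targets Narland, not Bralmark; it does not apply.
Duty = £308,164.80 × 0% = £0.00.
Total = £12,998.25 + £0.00 = £12,998.25.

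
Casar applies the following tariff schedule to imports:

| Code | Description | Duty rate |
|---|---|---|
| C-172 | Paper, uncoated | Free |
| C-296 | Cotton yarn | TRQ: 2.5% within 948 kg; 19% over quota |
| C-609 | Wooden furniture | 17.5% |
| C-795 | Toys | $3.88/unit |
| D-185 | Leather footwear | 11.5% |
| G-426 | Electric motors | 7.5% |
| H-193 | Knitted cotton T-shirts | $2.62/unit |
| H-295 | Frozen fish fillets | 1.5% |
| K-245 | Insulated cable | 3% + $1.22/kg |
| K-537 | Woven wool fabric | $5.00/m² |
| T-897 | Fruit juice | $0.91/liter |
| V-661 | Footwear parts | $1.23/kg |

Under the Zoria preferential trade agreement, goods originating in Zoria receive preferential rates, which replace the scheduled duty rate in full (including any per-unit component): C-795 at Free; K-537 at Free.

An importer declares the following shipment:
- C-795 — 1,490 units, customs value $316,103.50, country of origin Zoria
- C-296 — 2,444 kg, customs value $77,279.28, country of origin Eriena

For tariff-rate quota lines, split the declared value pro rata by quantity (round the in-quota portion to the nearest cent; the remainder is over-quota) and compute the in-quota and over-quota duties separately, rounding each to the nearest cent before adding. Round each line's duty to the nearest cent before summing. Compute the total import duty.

$9,737.06

Line 1 (C-795, Zoria, 1,490 units, $316,103.50):
Base rate for C-795 is $3.88/unit.
Origin Zoria qualifies under the Casar–Zoria agreement and C-795 is covered: preferential rate Free applies instead.
Duty = $316,103.50 × 0% = $0.00.
Line 2 (C-296, Eriena, 2,444 kg, $77,279.28):
Code C-296 is under a tariff-rate quota (threshold 948 kg). In-quota: 948 kg at 2.5%; over-quota: 1,496 kg at 19%.
Pro-rata value split: in-quota = $77,279.28 × 948/2,444 = $29,975.76; over-quota = $77,279.28 − $29,975.76 = $47,303.52.
In-quota duty = $29,975.76 × 2.5% = $749.39. Over-quota duty = $47,303.52 × 19% = $8,987.67.
Line duty = $749.39 + $8,987.67 = $9,737.06.
Total = $0.00 + $9,737.06 = $9,737.06.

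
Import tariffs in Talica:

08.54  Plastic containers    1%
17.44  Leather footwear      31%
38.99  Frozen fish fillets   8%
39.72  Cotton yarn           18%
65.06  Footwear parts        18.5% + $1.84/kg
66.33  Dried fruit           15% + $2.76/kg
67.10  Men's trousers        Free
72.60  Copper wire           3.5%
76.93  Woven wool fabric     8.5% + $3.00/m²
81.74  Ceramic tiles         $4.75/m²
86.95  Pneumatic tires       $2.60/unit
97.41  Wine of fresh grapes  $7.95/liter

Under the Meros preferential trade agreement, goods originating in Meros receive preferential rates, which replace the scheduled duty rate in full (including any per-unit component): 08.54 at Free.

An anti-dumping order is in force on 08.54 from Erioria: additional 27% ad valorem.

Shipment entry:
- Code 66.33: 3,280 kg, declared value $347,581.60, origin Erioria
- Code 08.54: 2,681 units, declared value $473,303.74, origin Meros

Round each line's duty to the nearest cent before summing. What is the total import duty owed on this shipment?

Line 1 (66.33, Erioria, 3,280 kg, $347,581.60):
Base rate for 66.33 is 15% + $2.76/kg.
Duty = $347,581.60 × 15% + 3,280 × $2.76 = $61,190.04.
Line 2 (08.54, Meros, 2,681 units, $473,303.74):
Base rate for 08.54 is 1%.
Origin Meros qualifies under the Talica–Meros agreement and 08.54 is covered: preferential rate Free applies instead.
The additional-duty order on 08.54 targets Erioria, not Meros; it does not apply.
Duty = $473,303.74 × 0% = $0.00.
Total = $61,190.04 + $0.00 = $61,190.04.

$61,190.04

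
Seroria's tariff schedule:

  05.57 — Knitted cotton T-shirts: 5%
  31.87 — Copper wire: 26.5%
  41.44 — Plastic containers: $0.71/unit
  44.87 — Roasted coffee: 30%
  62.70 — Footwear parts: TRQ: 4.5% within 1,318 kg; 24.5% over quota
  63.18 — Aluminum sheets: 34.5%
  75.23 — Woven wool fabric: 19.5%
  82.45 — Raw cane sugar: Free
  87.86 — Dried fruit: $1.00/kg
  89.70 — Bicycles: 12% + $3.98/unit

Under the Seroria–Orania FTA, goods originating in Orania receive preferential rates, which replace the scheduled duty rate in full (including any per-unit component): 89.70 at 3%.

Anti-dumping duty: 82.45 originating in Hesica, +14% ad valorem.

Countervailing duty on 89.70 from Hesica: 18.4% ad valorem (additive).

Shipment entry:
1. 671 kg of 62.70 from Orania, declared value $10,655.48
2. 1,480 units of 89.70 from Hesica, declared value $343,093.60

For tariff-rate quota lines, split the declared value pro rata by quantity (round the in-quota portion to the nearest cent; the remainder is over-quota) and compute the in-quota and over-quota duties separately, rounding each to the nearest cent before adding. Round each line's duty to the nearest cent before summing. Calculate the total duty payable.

$110,670.35

Line 1 (62.70, Orania, 671 kg, $10,655.48):
Code 62.70 is under a tariff-rate quota (threshold 1,318 kg). Quantity 671 kg is within the quota, so the in-quota rate 4.5% applies to the full value.
Duty = $10,655.48 × 4.5% = $479.50.
Line 2 (89.70, Hesica, 1,480 units, $343,093.60):
Base rate for 89.70 is 12% + $3.98/unit.
89.70 has an FTA preferential rate, but origin Hesica is not Orania; base rate stands.
Additional duty on 89.70 from Hesica: +18.4%. Applied ad valorem rate: 12% + 18.4% = 30.4%.
Duty = $343,093.60 × 30.4% + 1,480 × $3.98 = $110,190.85.
Total = $479.50 + $110,190.85 = $110,670.35.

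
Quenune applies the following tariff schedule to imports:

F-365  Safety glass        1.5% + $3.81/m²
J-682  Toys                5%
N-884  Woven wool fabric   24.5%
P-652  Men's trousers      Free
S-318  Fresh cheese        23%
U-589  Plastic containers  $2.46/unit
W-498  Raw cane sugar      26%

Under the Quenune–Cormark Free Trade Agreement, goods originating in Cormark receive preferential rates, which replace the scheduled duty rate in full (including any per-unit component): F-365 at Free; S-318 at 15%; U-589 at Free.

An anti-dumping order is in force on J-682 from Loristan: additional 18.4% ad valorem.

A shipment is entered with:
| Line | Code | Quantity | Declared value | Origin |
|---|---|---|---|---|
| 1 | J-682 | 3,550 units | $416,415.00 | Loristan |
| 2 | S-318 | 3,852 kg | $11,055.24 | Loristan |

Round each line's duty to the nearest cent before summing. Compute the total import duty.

Line 1 (J-682, Loristan, 3,550 units, $416,415.00):
Base rate for J-682 is 5%.
Additional duty on J-682 from Loristan: +18.4%. Applied ad valorem rate: 5% + 18.4% = 23.4%.
Duty = $416,415.00 × 23.4% = $97,441.11.
Line 2 (S-318, Loristan, 3,852 kg, $11,055.24):
Base rate for S-318 is 23%.
S-318 has an FTA preferential rate, but origin Loristan is not Cormark; base rate stands.
Duty = $11,055.24 × 23% = $2,542.71.
Total = $97,441.11 + $2,542.71 = $99,983.82.

$99,983.82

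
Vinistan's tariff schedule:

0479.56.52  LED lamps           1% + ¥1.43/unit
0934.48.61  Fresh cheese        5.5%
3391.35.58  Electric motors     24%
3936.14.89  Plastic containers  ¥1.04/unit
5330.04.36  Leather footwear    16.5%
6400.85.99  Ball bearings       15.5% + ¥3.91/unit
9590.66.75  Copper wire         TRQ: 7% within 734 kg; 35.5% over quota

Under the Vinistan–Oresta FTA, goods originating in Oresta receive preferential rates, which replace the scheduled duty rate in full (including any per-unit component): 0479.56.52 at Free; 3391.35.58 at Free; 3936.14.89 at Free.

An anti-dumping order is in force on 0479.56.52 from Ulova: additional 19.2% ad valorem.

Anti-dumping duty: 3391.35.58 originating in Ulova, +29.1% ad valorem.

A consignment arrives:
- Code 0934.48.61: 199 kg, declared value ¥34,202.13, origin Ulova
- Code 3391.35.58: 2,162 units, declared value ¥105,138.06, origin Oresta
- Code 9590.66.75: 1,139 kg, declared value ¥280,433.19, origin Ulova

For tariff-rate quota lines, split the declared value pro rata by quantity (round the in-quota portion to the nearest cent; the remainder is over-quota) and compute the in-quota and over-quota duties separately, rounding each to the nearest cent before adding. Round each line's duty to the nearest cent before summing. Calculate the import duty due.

¥49,930.23

Line 1 (0934.48.61, Ulova, 199 kg, ¥34,202.13):
Base rate for 0934.48.61 is 5.5%.
Duty = ¥34,202.13 × 5.5% = ¥1,881.12.
Line 2 (3391.35.58, Oresta, 2,162 units, ¥105,138.06):
Base rate for 3391.35.58 is 24%.
Origin Oresta qualifies under the Vinistan–Oresta agreement and 3391.35.58 is covered: preferential rate Free applies instead.
The additional-duty order on 3391.35.58 targets Ulova, not Oresta; it does not apply.
Duty = ¥105,138.06 × 0% = ¥0.00.
Line 3 (9590.66.75, Ulova, 1,139 kg, ¥280,433.19):
Code 9590.66.75 is under a tariff-rate quota (threshold 734 kg). In-quota: 734 kg at 7%; over-quota: 405 kg at 35.5%.
Pro-rata value split: in-quota = ¥280,433.19 × 734/1,139 = ¥180,718.14; over-quota = ¥280,433.19 − ¥180,718.14 = ¥99,715.05.
In-quota duty = ¥180,718.14 × 7% = ¥12,650.27. Over-quota duty = ¥99,715.05 × 35.5% = ¥35,398.84.
Line duty = ¥12,650.27 + ¥35,398.84 = ¥48,049.11.
Total = ¥1,881.12 + ¥0.00 + ¥48,049.11 = ¥49,930.23.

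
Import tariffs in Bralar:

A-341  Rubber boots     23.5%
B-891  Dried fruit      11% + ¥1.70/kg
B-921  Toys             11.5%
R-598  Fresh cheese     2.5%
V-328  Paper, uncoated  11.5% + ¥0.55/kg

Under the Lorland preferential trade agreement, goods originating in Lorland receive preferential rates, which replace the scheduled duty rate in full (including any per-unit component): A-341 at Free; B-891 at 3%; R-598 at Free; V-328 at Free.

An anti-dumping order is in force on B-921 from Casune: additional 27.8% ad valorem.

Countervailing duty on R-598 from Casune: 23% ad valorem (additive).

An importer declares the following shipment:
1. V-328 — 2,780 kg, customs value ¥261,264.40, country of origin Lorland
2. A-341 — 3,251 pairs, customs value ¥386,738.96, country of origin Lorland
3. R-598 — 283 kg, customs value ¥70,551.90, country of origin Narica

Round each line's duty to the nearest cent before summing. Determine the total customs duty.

¥1,763.80

Line 1 (V-328, Lorland, 2,780 kg, ¥261,264.40):
Base rate for V-328 is 11.5% + ¥0.55/kg.
Origin Lorland qualifies under the Bralar–Lorland agreement and V-328 is covered: preferential rate Free applies instead.
Duty = ¥261,264.40 × 0% = ¥0.00.
Line 2 (A-341, Lorland, 3,251 pairs, ¥386,738.96):
Base rate for A-341 is 23.5%.
Origin Lorland qualifies under the Bralar–Lorland agreement and A-341 is covered: preferential rate Free applies instead.
Duty = ¥386,738.96 × 0% = ¥0.00.
Line 3 (R-598, Narica, 283 kg, ¥70,551.90):
Base rate for R-598 is 2.5%.
R-598 has an FTA preferential rate, but origin Narica is not Lorland; base rate stands.
The additional-duty order on R-598 targets Casune, not Narica; it does not apply.
Duty = ¥70,551.90 × 2.5% = ¥1,763.80.
Total = ¥0.00 + ¥0.00 + ¥1,763.80 = ¥1,763.80.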